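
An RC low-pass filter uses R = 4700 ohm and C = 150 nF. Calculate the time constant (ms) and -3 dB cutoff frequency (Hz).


Time constant: tau = R * C.
tau = 4700 * 1.50e-07 = 0.000705 s
tau = 0.705 ms
Cutoff frequency: fc = 1 / (2*pi*R*C).
fc = 1 / (2*pi*0.000705) = 225.75 Hz

tau = 0.705 ms, fc = 225.75 Hz


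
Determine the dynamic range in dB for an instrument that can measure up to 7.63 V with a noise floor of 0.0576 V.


Dynamic range = 20 * log10(Vmax / Vnoise).
DR = 20 * log10(7.63 / 0.0576)
DR = 20 * log10(132.47)
DR = 42.44 dB

42.44 dB


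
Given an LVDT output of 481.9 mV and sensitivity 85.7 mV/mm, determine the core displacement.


Displacement = Vout / sensitivity.
d = 481.9 / 85.7
d = 5.623 mm

5.623 mm


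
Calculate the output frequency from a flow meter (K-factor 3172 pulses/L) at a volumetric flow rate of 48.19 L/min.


Frequency = K * Q / 60 (converting L/min to L/s).
f = 3172 * 48.19 / 60
f = 152858.68 / 60
f = 2547.64 Hz

2547.64 Hz


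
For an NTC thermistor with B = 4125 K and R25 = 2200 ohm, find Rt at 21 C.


NTC thermistor equation: Rt = R25 * exp(B * (1/T - 1/T25)).
T in Kelvin: 294.15 K, T25 = 298.15 K
1/T - 1/T25 = 1/294.15 - 1/298.15 = 4.561e-05
B * (1/T - 1/T25) = 4125 * 4.561e-05 = 0.1881
Rt = 2200 * exp(0.1881) = 2655.4 ohm

2655.4 ohm


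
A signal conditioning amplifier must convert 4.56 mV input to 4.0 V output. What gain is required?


Gain = Vout / Vin (converting to same units).
G = 4.0 V / 4.56 mV
G = 4000.0 mV / 4.56 mV
G = 877.19

877.19


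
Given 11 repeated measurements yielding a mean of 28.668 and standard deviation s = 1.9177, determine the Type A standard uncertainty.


The standard uncertainty for Type A evaluation is u = s / sqrt(n).
u = 1.9177 / sqrt(11)
u = 1.9177 / 3.3166
u = 0.5782

0.5782


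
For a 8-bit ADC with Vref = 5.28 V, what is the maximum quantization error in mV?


The maximum quantization error is +/- LSB/2.
LSB = Vref / 2^n = 5.28 / 256 = 0.020625 V
Max error = LSB / 2 = 0.020625 / 2 = 0.0103125 V
Max error = 10.3125 mV

10.3125 mV


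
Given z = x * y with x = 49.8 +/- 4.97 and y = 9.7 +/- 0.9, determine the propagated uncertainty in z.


For a product z = x*y, the relative uncertainty is:
uz/z = sqrt((ux/x)^2 + (uy/y)^2)
Relative uncertainties: ux/x = 4.97/49.8 = 0.099799
uy/y = 0.9/9.7 = 0.092784
z = 49.8 * 9.7 = 483.1
uz = 483.1 * sqrt(0.099799^2 + 0.092784^2) = 65.825

65.825


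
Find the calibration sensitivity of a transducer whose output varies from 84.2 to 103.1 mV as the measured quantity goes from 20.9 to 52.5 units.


Sensitivity = (y2 - y1) / (x2 - x1).
S = (103.1 - 84.2) / (52.5 - 20.9)
S = 18.9 / 31.6
S = 0.5981 mV/unit

0.5981 mV/unit


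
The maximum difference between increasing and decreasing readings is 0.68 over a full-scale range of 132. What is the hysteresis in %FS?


Hysteresis = (max difference / full scale) * 100%.
H = (0.68 / 132) * 100
H = 0.515 %FS

0.515 %FS


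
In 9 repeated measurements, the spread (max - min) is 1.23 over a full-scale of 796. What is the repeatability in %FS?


Repeatability = (spread / full scale) * 100%.
R = (1.23 / 796) * 100
R = 0.155 %FS

0.155 %FS


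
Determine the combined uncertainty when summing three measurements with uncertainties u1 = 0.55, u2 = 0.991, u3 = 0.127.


For a sum of independent quantities, uc = sqrt(u1^2 + u2^2 + u3^2).
uc = sqrt(0.55^2 + 0.991^2 + 0.127^2)
uc = sqrt(0.3025 + 0.982081 + 0.016129)
uc = 1.1405

1.1405


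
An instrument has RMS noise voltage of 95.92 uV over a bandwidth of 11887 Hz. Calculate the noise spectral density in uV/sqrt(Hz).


Noise spectral density = Vrms / sqrt(BW).
NSD = 95.92 / sqrt(11887)
NSD = 95.92 / 109.0275
NSD = 0.8798 uV/sqrt(Hz)

0.8798 uV/sqrt(Hz)


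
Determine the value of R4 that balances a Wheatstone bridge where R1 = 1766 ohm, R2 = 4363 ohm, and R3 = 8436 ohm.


At balance: R1*R4 = R2*R3, so R4 = R2*R3/R1.
R4 = 4363 * 8436 / 1766
R4 = 36806268 / 1766
R4 = 20841.6 ohm

20841.6 ohm


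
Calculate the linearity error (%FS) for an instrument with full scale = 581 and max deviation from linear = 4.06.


Linearity error = (max deviation / full scale) * 100%.
Linearity = (4.06 / 581) * 100
Linearity = 0.699 %FS

0.699 %FS


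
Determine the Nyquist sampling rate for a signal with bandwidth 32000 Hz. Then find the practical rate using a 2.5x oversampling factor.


By Nyquist theorem, fs_min = 2 * fmax.
fs_min = 2 * 32000 = 64000 Hz
Practical rate = 2.5 * fs_min = 2.5 * 64000 = 160000 Hz

fs_min = 64000 Hz, fs_practical = 160000 Hz


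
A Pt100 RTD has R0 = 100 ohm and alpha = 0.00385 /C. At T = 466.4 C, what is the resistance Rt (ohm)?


The RTD equation: Rt = R0 * (1 + alpha * T).
Rt = 100 * (1 + 0.00385 * 466.4)
Rt = 100 * (1 + 1.79564)
Rt = 100 * 2.79564
Rt = 279.564 ohm

279.564 ohm


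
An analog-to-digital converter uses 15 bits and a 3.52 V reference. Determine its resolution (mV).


The resolution (LSB) of an ADC is Vref / 2^n.
LSB = 3.52 / 2^15
LSB = 3.52 / 32768
LSB = 0.00010742 V = 0.10742188 mV

0.10742188 mV


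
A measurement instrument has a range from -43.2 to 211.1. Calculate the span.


Span = upper range - lower range.
Span = 211.1 - (-43.2)
Span = 254.3

254.3


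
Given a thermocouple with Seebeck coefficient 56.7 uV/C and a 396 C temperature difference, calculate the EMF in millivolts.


The thermocouple output V = sensitivity * dT.
V = 56.7 uV/C * 396 C
V = 22453.2 uV
V = 22.453 mV

22.453 mV


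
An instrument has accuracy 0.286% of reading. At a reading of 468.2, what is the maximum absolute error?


Absolute error = (accuracy% / 100) * reading.
Error = (0.286 / 100) * 468.2
Error = 0.00286 * 468.2
Error = 1.3391

1.3391


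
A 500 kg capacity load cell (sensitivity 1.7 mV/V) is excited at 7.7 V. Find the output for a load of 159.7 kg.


Vout = rated_output * Vex * (load / capacity).
Vout = 1.7 * 7.7 * (159.7 / 500)
Vout = 1.7 * 7.7 * 0.3194
Vout = 4.181 mV

4.181 mV


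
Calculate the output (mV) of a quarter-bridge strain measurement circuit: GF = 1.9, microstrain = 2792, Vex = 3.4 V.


Quarter bridge output: Vout = (GF * epsilon * Vex) / 4.
Vout = (1.9 * 2792e-6 * 3.4) / 4
Vout = 0.01803632 / 4 V
Vout = 0.00450908 V = 4.5091 mV

4.5091 mV


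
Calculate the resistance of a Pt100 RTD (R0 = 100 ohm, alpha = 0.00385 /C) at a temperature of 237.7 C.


The RTD equation: Rt = R0 * (1 + alpha * T).
Rt = 100 * (1 + 0.00385 * 237.7)
Rt = 100 * (1 + 0.915145)
Rt = 100 * 1.915145
Rt = 191.514 ohm

191.514 ohm


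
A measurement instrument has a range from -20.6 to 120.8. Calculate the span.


Span = upper range - lower range.
Span = 120.8 - (-20.6)
Span = 141.4

141.4


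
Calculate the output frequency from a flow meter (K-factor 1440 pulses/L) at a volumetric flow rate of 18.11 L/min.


Frequency = K * Q / 60 (converting L/min to L/s).
f = 1440 * 18.11 / 60
f = 26078.4 / 60
f = 434.64 Hz

434.64 Hz


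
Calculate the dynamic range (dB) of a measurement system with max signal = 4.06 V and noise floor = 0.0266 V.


Dynamic range = 20 * log10(Vmax / Vnoise).
DR = 20 * log10(4.06 / 0.0266)
DR = 20 * log10(152.63)
DR = 43.67 dB

43.67 dB


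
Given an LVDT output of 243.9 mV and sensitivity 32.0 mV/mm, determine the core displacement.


Displacement = Vout / sensitivity.
d = 243.9 / 32.0
d = 7.622 mm

7.622 mm


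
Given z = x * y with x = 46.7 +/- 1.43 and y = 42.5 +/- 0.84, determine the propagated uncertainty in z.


For a product z = x*y, the relative uncertainty is:
uz/z = sqrt((ux/x)^2 + (uy/y)^2)
Relative uncertainties: ux/x = 1.43/46.7 = 0.030621
uy/y = 0.84/42.5 = 0.019765
z = 46.7 * 42.5 = 1984.8
uz = 1984.8 * sqrt(0.030621^2 + 0.019765^2) = 72.336

72.336


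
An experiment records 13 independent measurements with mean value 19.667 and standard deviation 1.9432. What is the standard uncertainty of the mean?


The standard uncertainty for Type A evaluation is u = s / sqrt(n).
u = 1.9432 / sqrt(13)
u = 1.9432 / 3.6056
u = 0.5389

0.5389


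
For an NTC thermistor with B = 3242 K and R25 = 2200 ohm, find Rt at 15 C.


NTC thermistor equation: Rt = R25 * exp(B * (1/T - 1/T25)).
T in Kelvin: 288.15 K, T25 = 298.15 K
1/T - 1/T25 = 1/288.15 - 1/298.15 = 0.0001164
B * (1/T - 1/T25) = 3242 * 0.0001164 = 0.3774
Rt = 2200 * exp(0.3774) = 3208.6 ohm

3208.6 ohm


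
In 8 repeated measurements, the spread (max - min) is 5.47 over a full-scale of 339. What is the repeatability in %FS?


Repeatability = (spread / full scale) * 100%.
R = (5.47 / 339) * 100
R = 1.614 %FS

1.614 %FS


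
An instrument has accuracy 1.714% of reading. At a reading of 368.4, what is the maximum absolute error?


Absolute error = (accuracy% / 100) * reading.
Error = (1.714 / 100) * 368.4
Error = 0.01714 * 368.4
Error = 6.3144

6.3144


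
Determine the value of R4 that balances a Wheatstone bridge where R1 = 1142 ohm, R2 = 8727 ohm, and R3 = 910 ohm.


At balance: R1*R4 = R2*R3, so R4 = R2*R3/R1.
R4 = 8727 * 910 / 1142
R4 = 7941570 / 1142
R4 = 6954.09 ohm

6954.09 ohm


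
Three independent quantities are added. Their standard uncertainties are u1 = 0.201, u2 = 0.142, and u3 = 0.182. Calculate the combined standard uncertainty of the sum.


For a sum of independent quantities, uc = sqrt(u1^2 + u2^2 + u3^2).
uc = sqrt(0.201^2 + 0.142^2 + 0.182^2)
uc = sqrt(0.040401 + 0.020164 + 0.033124)
uc = 0.3061

0.3061


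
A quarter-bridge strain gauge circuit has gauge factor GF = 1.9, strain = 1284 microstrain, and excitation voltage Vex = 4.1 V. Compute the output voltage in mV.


Quarter bridge output: Vout = (GF * epsilon * Vex) / 4.
Vout = (1.9 * 1284e-6 * 4.1) / 4
Vout = 0.01000236 / 4 V
Vout = 0.00250059 V = 2.5006 mV

2.5006 mV


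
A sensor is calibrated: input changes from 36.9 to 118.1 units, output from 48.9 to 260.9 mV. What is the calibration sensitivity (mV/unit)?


Sensitivity = (y2 - y1) / (x2 - x1).
S = (260.9 - 48.9) / (118.1 - 36.9)
S = 212.0 / 81.2
S = 2.6108 mV/unit

2.6108 mV/unit


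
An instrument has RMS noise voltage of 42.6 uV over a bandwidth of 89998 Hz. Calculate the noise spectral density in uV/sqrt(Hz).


Noise spectral density = Vrms / sqrt(BW).
NSD = 42.6 / sqrt(89998)
NSD = 42.6 / 299.9967
NSD = 0.142 uV/sqrt(Hz)

0.142 uV/sqrt(Hz)


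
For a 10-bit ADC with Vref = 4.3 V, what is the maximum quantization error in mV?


The maximum quantization error is +/- LSB/2.
LSB = Vref / 2^n = 4.3 / 1024 = 0.00419922 V
Max error = LSB / 2 = 0.00419922 / 2 = 0.00209961 V
Max error = 2.0996 mV

2.0996 mV


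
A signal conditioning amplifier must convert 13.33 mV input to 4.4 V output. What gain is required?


Gain = Vout / Vin (converting to same units).
G = 4.4 V / 13.33 mV
G = 4400.0 mV / 13.33 mV
G = 330.08

330.08


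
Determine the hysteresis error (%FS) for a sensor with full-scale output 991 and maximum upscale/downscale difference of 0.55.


Hysteresis = (max difference / full scale) * 100%.
H = (0.55 / 991) * 100
H = 0.055 %FS

0.055 %FS


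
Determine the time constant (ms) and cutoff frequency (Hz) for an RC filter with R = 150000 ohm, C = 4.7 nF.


Time constant: tau = R * C.
tau = 150000 * 4.70e-09 = 0.000705 s
tau = 0.705 ms
Cutoff frequency: fc = 1 / (2*pi*R*C).
fc = 1 / (2*pi*0.000705) = 225.75 Hz

tau = 0.705 ms, fc = 225.75 Hz


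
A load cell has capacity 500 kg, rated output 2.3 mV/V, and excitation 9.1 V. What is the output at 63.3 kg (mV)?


Vout = rated_output * Vex * (load / capacity).
Vout = 2.3 * 9.1 * (63.3 / 500)
Vout = 2.3 * 9.1 * 0.1266
Vout = 2.65 mV

2.65 mV


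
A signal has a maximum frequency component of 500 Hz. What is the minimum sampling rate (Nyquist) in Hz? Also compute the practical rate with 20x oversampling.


By Nyquist theorem, fs_min = 2 * fmax.
fs_min = 2 * 500 = 1000 Hz
Practical rate = 20 * fs_min = 20 * 1000 = 20000 Hz

fs_min = 1000 Hz, fs_practical = 20000 Hz


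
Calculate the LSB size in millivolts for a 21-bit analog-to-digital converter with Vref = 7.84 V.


The resolution (LSB) of an ADC is Vref / 2^n.
LSB = 7.84 / 2^21
LSB = 7.84 / 2097152
LSB = 3.74e-06 V = 0.0037384 mV

0.0037384 mV


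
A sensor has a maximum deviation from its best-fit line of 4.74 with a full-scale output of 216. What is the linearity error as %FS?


Linearity error = (max deviation / full scale) * 100%.
Linearity = (4.74 / 216) * 100
Linearity = 2.194 %FS

2.194 %FS


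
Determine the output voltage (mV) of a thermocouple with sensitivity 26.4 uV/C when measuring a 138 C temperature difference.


The thermocouple output V = sensitivity * dT.
V = 26.4 uV/C * 138 C
V = 3643.2 uV
V = 3.643 mV

3.643 mV


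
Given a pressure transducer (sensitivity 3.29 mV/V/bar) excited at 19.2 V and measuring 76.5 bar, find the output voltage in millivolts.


Output = sensitivity * Vex * P.
Vout = 3.29 * 19.2 * 76.5
Vout = 63.168 * 76.5
Vout = 4832.35 mV

4832.35 mV


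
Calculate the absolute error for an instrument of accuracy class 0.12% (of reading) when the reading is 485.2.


Absolute error = (accuracy% / 100) * reading.
Error = (0.12 / 100) * 485.2
Error = 0.0012 * 485.2
Error = 0.5822

0.5822


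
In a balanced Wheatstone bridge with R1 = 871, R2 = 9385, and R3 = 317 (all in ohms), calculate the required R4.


At balance: R1*R4 = R2*R3, so R4 = R2*R3/R1.
R4 = 9385 * 317 / 871
R4 = 2975045 / 871
R4 = 3415.67 ohm

3415.67 ohm


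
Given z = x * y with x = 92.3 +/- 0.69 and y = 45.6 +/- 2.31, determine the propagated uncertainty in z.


For a product z = x*y, the relative uncertainty is:
uz/z = sqrt((ux/x)^2 + (uy/y)^2)
Relative uncertainties: ux/x = 0.69/92.3 = 0.007476
uy/y = 2.31/45.6 = 0.050658
z = 92.3 * 45.6 = 4208.9
uz = 4208.9 * sqrt(0.007476^2 + 0.050658^2) = 215.522

215.522


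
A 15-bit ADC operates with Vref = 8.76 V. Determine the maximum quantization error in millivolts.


The maximum quantization error is +/- LSB/2.
LSB = Vref / 2^n = 8.76 / 32768 = 0.00026733 V
Max error = LSB / 2 = 0.00026733 / 2 = 0.00013367 V
Max error = 0.1337 mV

0.1337 mV


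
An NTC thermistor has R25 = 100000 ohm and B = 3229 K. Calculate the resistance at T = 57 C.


NTC thermistor equation: Rt = R25 * exp(B * (1/T - 1/T25)).
T in Kelvin: 330.15 K, T25 = 298.15 K
1/T - 1/T25 = 1/330.15 - 1/298.15 = -0.00032509
B * (1/T - 1/T25) = 3229 * -0.00032509 = -1.0497
Rt = 100000 * exp(-1.0497) = 35003.7 ohm

35003.7 ohm


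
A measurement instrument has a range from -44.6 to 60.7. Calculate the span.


Span = upper range - lower range.
Span = 60.7 - (-44.6)
Span = 105.3

105.3


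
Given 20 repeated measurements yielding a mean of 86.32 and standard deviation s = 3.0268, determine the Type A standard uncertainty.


The standard uncertainty for Type A evaluation is u = s / sqrt(n).
u = 3.0268 / sqrt(20)
u = 3.0268 / 4.4721
u = 0.6768

0.6768


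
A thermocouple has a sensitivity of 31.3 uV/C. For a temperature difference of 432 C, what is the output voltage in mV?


The thermocouple output V = sensitivity * dT.
V = 31.3 uV/C * 432 C
V = 13521.6 uV
V = 13.522 mV

13.522 mV


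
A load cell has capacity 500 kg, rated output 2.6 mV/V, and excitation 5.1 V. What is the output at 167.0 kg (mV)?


Vout = rated_output * Vex * (load / capacity).
Vout = 2.6 * 5.1 * (167.0 / 500)
Vout = 2.6 * 5.1 * 0.334
Vout = 4.429 mV

4.429 mV


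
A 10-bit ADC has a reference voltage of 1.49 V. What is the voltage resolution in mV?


The resolution (LSB) of an ADC is Vref / 2^n.
LSB = 1.49 / 2^10
LSB = 1.49 / 1024
LSB = 0.00145508 V = 1.45507812 mV

1.45507812 mV


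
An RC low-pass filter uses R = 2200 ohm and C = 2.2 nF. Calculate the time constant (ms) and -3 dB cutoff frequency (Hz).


Time constant: tau = R * C.
tau = 2200 * 2.20e-09 = 4.84e-06 s
tau = 0.0048 ms
Cutoff frequency: fc = 1 / (2*pi*R*C).
fc = 1 / (2*pi*4.84e-06) = 32883.25 Hz

tau = 0.0048 ms, fc = 32883.25 Hz


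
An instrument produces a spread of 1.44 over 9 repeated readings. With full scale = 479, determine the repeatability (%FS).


Repeatability = (spread / full scale) * 100%.
R = (1.44 / 479) * 100
R = 0.301 %FS

0.301 %FS


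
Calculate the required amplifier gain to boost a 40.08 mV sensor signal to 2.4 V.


Gain = Vout / Vin (converting to same units).
G = 2.4 V / 40.08 mV
G = 2400.0 mV / 40.08 mV
G = 59.88

59.88


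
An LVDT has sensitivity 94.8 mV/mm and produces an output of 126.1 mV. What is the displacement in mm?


Displacement = Vout / sensitivity.
d = 126.1 / 94.8
d = 1.33 mm

1.33 mm


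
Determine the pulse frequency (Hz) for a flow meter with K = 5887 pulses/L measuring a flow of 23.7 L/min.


Frequency = K * Q / 60 (converting L/min to L/s).
f = 5887 * 23.7 / 60
f = 139521.9 / 60
f = 2325.36 Hz

2325.36 Hz


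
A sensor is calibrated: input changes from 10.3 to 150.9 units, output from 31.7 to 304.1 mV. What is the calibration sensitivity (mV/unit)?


Sensitivity = (y2 - y1) / (x2 - x1).
S = (304.1 - 31.7) / (150.9 - 10.3)
S = 272.4 / 140.6
S = 1.9374 mV/unit

1.9374 mV/unit


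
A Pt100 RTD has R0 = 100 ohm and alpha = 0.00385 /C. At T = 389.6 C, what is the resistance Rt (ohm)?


The RTD equation: Rt = R0 * (1 + alpha * T).
Rt = 100 * (1 + 0.00385 * 389.6)
Rt = 100 * (1 + 1.49996)
Rt = 100 * 2.49996
Rt = 249.996 ohm

249.996 ohm


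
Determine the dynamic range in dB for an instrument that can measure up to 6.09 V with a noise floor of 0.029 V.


Dynamic range = 20 * log10(Vmax / Vnoise).
DR = 20 * log10(6.09 / 0.029)
DR = 20 * log10(210.0)
DR = 46.44 dB

46.44 dB


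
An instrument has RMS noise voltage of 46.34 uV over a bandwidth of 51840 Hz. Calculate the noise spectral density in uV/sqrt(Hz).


Noise spectral density = Vrms / sqrt(BW).
NSD = 46.34 / sqrt(51840)
NSD = 46.34 / 227.684
NSD = 0.2035 uV/sqrt(Hz)

0.2035 uV/sqrt(Hz)


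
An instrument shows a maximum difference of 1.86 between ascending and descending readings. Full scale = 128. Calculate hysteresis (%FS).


Hysteresis = (max difference / full scale) * 100%.
H = (1.86 / 128) * 100
H = 1.453 %FS

1.453 %FS


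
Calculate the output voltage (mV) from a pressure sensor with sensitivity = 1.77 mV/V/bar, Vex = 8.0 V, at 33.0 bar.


Output = sensitivity * Vex * P.
Vout = 1.77 * 8.0 * 33.0
Vout = 14.16 * 33.0
Vout = 467.28 mV

467.28 mV


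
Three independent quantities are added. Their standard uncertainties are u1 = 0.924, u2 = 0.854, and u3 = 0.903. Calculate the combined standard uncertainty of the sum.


For a sum of independent quantities, uc = sqrt(u1^2 + u2^2 + u3^2).
uc = sqrt(0.924^2 + 0.854^2 + 0.903^2)
uc = sqrt(0.853776 + 0.729316 + 0.815409)
uc = 1.5487

1.5487


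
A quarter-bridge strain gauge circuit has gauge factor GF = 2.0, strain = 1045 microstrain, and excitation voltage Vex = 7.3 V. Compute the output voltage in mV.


Quarter bridge output: Vout = (GF * epsilon * Vex) / 4.
Vout = (2.0 * 1045e-6 * 7.3) / 4
Vout = 0.015257 / 4 V
Vout = 0.00381425 V = 3.8142 mV

3.8142 mV


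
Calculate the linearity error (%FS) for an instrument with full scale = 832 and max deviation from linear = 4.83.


Linearity error = (max deviation / full scale) * 100%.
Linearity = (4.83 / 832) * 100
Linearity = 0.581 %FS

0.581 %FS


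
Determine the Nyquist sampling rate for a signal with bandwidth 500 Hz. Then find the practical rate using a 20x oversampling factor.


By Nyquist theorem, fs_min = 2 * fmax.
fs_min = 2 * 500 = 1000 Hz
Practical rate = 20 * fs_min = 20 * 1000 = 20000 Hz

fs_min = 1000 Hz, fs_practical = 20000 Hz


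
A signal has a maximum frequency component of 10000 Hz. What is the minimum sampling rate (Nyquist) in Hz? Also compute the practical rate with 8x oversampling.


By Nyquist theorem, fs_min = 2 * fmax.
fs_min = 2 * 10000 = 20000 Hz
Practical rate = 8 * fs_min = 8 * 20000 = 160000 Hz

fs_min = 20000 Hz, fs_practical = 160000 Hz


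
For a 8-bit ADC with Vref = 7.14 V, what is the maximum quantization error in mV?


The maximum quantization error is +/- LSB/2.
LSB = Vref / 2^n = 7.14 / 256 = 0.02789062 V
Max error = LSB / 2 = 0.02789062 / 2 = 0.01394531 V
Max error = 13.9453 mV

13.9453 mV


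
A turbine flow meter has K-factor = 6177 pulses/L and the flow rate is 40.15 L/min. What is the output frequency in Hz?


Frequency = K * Q / 60 (converting L/min to L/s).
f = 6177 * 40.15 / 60
f = 248006.55 / 60
f = 4133.44 Hz

4133.44 Hz


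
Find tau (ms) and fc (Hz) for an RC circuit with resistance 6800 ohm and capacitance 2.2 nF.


Time constant: tau = R * C.
tau = 6800 * 2.20e-09 = 1.496e-05 s
tau = 0.015 ms
Cutoff frequency: fc = 1 / (2*pi*R*C).
fc = 1 / (2*pi*1.496e-05) = 10638.7 Hz

tau = 0.015 ms, fc = 10638.7 Hz


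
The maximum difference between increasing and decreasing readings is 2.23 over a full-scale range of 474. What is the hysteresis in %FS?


Hysteresis = (max difference / full scale) * 100%.
H = (2.23 / 474) * 100
H = 0.47 %FS

0.47 %FS


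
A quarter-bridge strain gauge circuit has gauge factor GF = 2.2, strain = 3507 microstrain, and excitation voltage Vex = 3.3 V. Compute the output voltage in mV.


Quarter bridge output: Vout = (GF * epsilon * Vex) / 4.
Vout = (2.2 * 3507e-6 * 3.3) / 4
Vout = 0.02546082 / 4 V
Vout = 0.0063652 V = 6.3652 mV

6.3652 mV


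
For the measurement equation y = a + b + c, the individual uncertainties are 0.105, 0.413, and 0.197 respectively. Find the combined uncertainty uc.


For a sum of independent quantities, uc = sqrt(u1^2 + u2^2 + u3^2).
uc = sqrt(0.105^2 + 0.413^2 + 0.197^2)
uc = sqrt(0.011025 + 0.170569 + 0.038809)
uc = 0.4695

0.4695


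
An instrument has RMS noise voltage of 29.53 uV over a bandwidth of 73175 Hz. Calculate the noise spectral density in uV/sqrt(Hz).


Noise spectral density = Vrms / sqrt(BW).
NSD = 29.53 / sqrt(73175)
NSD = 29.53 / 270.5088
NSD = 0.1092 uV/sqrt(Hz)

0.1092 uV/sqrt(Hz)


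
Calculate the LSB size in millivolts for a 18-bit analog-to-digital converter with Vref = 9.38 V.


The resolution (LSB) of an ADC is Vref / 2^n.
LSB = 9.38 / 2^18
LSB = 9.38 / 262144
LSB = 3.578e-05 V = 0.03578186 mV

0.03578186 mV


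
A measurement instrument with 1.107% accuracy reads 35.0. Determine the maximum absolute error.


Absolute error = (accuracy% / 100) * reading.
Error = (1.107 / 100) * 35.0
Error = 0.01107 * 35.0
Error = 0.3875

0.3875


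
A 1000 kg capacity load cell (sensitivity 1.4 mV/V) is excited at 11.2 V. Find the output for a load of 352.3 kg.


Vout = rated_output * Vex * (load / capacity).
Vout = 1.4 * 11.2 * (352.3 / 1000)
Vout = 1.4 * 11.2 * 0.3523
Vout = 5.524 mV

5.524 mV


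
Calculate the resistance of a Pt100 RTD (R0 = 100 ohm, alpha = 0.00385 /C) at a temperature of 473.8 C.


The RTD equation: Rt = R0 * (1 + alpha * T).
Rt = 100 * (1 + 0.00385 * 473.8)
Rt = 100 * (1 + 1.82413)
Rt = 100 * 2.82413
Rt = 282.413 ohm

282.413 ohm


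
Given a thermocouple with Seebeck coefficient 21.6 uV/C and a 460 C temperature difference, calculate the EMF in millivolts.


The thermocouple output V = sensitivity * dT.
V = 21.6 uV/C * 460 C
V = 9936.0 uV
V = 9.936 mV

9.936 mV


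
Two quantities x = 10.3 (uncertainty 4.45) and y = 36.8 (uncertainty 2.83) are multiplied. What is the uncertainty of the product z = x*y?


For a product z = x*y, the relative uncertainty is:
uz/z = sqrt((ux/x)^2 + (uy/y)^2)
Relative uncertainties: ux/x = 4.45/10.3 = 0.432039
uy/y = 2.83/36.8 = 0.076902
z = 10.3 * 36.8 = 379.0
uz = 379.0 * sqrt(0.432039^2 + 0.076902^2) = 166.334

166.334


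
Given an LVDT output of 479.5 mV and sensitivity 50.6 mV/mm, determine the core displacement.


Displacement = Vout / sensitivity.
d = 479.5 / 50.6
d = 9.476 mm

9.476 mm


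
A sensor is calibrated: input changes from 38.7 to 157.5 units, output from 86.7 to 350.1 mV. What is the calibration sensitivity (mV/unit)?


Sensitivity = (y2 - y1) / (x2 - x1).
S = (350.1 - 86.7) / (157.5 - 38.7)
S = 263.4 / 118.8
S = 2.2172 mV/unit

2.2172 mV/unit


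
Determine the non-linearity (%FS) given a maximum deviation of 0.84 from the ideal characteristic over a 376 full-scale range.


Linearity error = (max deviation / full scale) * 100%.
Linearity = (0.84 / 376) * 100
Linearity = 0.223 %FS

0.223 %FS


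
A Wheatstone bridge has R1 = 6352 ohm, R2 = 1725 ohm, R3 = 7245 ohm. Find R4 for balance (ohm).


At balance: R1*R4 = R2*R3, so R4 = R2*R3/R1.
R4 = 1725 * 7245 / 6352
R4 = 12497625 / 6352
R4 = 1967.51 ohm

1967.51 ohm


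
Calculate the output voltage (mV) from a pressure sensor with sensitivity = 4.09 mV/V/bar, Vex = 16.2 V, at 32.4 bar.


Output = sensitivity * Vex * P.
Vout = 4.09 * 16.2 * 32.4
Vout = 66.258 * 32.4
Vout = 2146.76 mV

2146.76 mV


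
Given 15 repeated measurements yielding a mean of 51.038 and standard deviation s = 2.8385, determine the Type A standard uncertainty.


The standard uncertainty for Type A evaluation is u = s / sqrt(n).
u = 2.8385 / sqrt(15)
u = 2.8385 / 3.873
u = 0.7329

0.7329


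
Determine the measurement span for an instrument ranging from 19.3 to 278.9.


Span = upper range - lower range.
Span = 278.9 - (19.3)
Span = 259.6

259.6


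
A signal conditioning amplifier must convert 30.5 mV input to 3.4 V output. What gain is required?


Gain = Vout / Vin (converting to same units).
G = 3.4 V / 30.5 mV
G = 3400.0 mV / 30.5 mV
G = 111.48

111.48


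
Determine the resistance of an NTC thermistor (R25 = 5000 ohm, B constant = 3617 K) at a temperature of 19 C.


NTC thermistor equation: Rt = R25 * exp(B * (1/T - 1/T25)).
T in Kelvin: 292.15 K, T25 = 298.15 K
1/T - 1/T25 = 1/292.15 - 1/298.15 = 6.888e-05
B * (1/T - 1/T25) = 3617 * 6.888e-05 = 0.2491
Rt = 5000 * exp(0.2491) = 6414.7 ohm

6414.7 ohm


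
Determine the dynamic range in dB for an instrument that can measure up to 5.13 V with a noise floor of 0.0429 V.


Dynamic range = 20 * log10(Vmax / Vnoise).
DR = 20 * log10(5.13 / 0.0429)
DR = 20 * log10(119.58)
DR = 41.55 dB

41.55 dB


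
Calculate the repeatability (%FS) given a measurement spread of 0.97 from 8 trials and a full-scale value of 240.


Repeatability = (spread / full scale) * 100%.
R = (0.97 / 240) * 100
R = 0.404 %FS

0.404 %FS


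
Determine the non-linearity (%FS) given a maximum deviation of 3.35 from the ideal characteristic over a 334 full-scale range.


Linearity error = (max deviation / full scale) * 100%.
Linearity = (3.35 / 334) * 100
Linearity = 1.003 %FS

1.003 %FS


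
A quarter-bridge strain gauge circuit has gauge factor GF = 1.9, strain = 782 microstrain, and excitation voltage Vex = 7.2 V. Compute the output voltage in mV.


Quarter bridge output: Vout = (GF * epsilon * Vex) / 4.
Vout = (1.9 * 782e-6 * 7.2) / 4
Vout = 0.01069776 / 4 V
Vout = 0.00267444 V = 2.6744 mV

2.6744 mV


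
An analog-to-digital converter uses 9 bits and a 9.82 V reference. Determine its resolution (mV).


The resolution (LSB) of an ADC is Vref / 2^n.
LSB = 9.82 / 2^9
LSB = 9.82 / 512
LSB = 0.01917969 V = 19.1796875 mV

19.1796875 mV


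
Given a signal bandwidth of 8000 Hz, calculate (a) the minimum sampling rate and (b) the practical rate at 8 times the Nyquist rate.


By Nyquist theorem, fs_min = 2 * fmax.
fs_min = 2 * 8000 = 16000 Hz
Practical rate = 8 * fs_min = 8 * 16000 = 128000 Hz

fs_min = 16000 Hz, fs_practical = 128000 Hz


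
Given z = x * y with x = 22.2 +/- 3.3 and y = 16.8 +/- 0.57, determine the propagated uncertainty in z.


For a product z = x*y, the relative uncertainty is:
uz/z = sqrt((ux/x)^2 + (uy/y)^2)
Relative uncertainties: ux/x = 3.3/22.2 = 0.148649
uy/y = 0.57/16.8 = 0.033929
z = 22.2 * 16.8 = 373.0
uz = 373.0 * sqrt(0.148649^2 + 0.033929^2) = 56.866

56.866


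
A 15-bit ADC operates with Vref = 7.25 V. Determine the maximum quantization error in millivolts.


The maximum quantization error is +/- LSB/2.
LSB = Vref / 2^n = 7.25 / 32768 = 0.00022125 V
Max error = LSB / 2 = 0.00022125 / 2 = 0.00011063 V
Max error = 0.1106 mV

0.1106 mV


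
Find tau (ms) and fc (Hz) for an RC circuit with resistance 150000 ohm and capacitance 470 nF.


Time constant: tau = R * C.
tau = 150000 * 4.70e-07 = 0.0705 s
tau = 70.5 ms
Cutoff frequency: fc = 1 / (2*pi*R*C).
fc = 1 / (2*pi*0.0705) = 2.26 Hz

tau = 70.5 ms, fc = 2.26 Hz


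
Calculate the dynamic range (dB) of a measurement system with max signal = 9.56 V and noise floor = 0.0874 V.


Dynamic range = 20 * log10(Vmax / Vnoise).
DR = 20 * log10(9.56 / 0.0874)
DR = 20 * log10(109.38)
DR = 40.78 dB

40.78 dB


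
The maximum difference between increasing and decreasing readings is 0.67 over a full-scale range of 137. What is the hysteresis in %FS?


Hysteresis = (max difference / full scale) * 100%.
H = (0.67 / 137) * 100
H = 0.489 %FS

0.489 %FS


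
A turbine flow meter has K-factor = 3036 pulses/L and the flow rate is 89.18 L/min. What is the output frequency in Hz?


Frequency = K * Q / 60 (converting L/min to L/s).
f = 3036 * 89.18 / 60
f = 270750.48 / 60
f = 4512.51 Hz

4512.51 Hz


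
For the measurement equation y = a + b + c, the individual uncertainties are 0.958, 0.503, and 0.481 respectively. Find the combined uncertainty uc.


For a sum of independent quantities, uc = sqrt(u1^2 + u2^2 + u3^2).
uc = sqrt(0.958^2 + 0.503^2 + 0.481^2)
uc = sqrt(0.917764 + 0.253009 + 0.231361)
uc = 1.1841

1.1841


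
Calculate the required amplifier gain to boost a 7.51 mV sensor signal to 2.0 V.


Gain = Vout / Vin (converting to same units).
G = 2.0 V / 7.51 mV
G = 2000.0 mV / 7.51 mV
G = 266.31

266.31


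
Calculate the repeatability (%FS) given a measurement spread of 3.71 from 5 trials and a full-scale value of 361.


Repeatability = (spread / full scale) * 100%.
R = (3.71 / 361) * 100
R = 1.028 %FS

1.028 %FS


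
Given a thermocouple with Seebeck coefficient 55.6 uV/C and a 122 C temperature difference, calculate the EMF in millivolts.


The thermocouple output V = sensitivity * dT.
V = 55.6 uV/C * 122 C
V = 6783.2 uV
V = 6.783 mV

6.783 mV


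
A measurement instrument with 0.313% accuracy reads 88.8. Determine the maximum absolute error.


Absolute error = (accuracy% / 100) * reading.
Error = (0.313 / 100) * 88.8
Error = 0.00313 * 88.8
Error = 0.2779

0.2779


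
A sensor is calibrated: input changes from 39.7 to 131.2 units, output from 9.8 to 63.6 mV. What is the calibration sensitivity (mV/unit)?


Sensitivity = (y2 - y1) / (x2 - x1).
S = (63.6 - 9.8) / (131.2 - 39.7)
S = 53.8 / 91.5
S = 0.588 mV/unit

0.588 mV/unit


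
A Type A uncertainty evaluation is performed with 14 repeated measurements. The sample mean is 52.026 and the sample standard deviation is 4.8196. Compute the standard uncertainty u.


The standard uncertainty for Type A evaluation is u = s / sqrt(n).
u = 4.8196 / sqrt(14)
u = 4.8196 / 3.7417
u = 1.2881

1.2881


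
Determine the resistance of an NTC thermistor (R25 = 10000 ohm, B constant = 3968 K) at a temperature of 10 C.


NTC thermistor equation: Rt = R25 * exp(B * (1/T - 1/T25)).
T in Kelvin: 283.15 K, T25 = 298.15 K
1/T - 1/T25 = 1/283.15 - 1/298.15 = 0.00017768
B * (1/T - 1/T25) = 3968 * 0.00017768 = 0.705
Rt = 10000 * exp(0.705) = 20239.2 ohm

20239.2 ohm


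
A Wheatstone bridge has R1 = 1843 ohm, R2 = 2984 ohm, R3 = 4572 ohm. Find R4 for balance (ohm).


At balance: R1*R4 = R2*R3, so R4 = R2*R3/R1.
R4 = 2984 * 4572 / 1843
R4 = 13642848 / 1843
R4 = 7402.52 ohm

7402.52 ohm


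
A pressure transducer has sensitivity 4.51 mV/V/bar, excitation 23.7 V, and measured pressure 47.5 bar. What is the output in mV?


Output = sensitivity * Vex * P.
Vout = 4.51 * 23.7 * 47.5
Vout = 106.887 * 47.5
Vout = 5077.13 mV

5077.13 mV


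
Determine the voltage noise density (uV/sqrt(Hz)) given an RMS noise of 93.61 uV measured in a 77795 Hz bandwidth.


Noise spectral density = Vrms / sqrt(BW).
NSD = 93.61 / sqrt(77795)
NSD = 93.61 / 278.9176
NSD = 0.3356 uV/sqrt(Hz)

0.3356 uV/sqrt(Hz)


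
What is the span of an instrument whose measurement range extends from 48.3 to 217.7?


Span = upper range - lower range.
Span = 217.7 - (48.3)
Span = 169.4

169.4


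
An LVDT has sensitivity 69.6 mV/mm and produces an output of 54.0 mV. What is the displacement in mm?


Displacement = Vout / sensitivity.
d = 54.0 / 69.6
d = 0.776 mm

0.776 mm


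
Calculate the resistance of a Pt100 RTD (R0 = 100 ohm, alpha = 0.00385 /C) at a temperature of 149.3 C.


The RTD equation: Rt = R0 * (1 + alpha * T).
Rt = 100 * (1 + 0.00385 * 149.3)
Rt = 100 * (1 + 0.574805)
Rt = 100 * 1.574805
Rt = 157.481 ohm

157.481 ohm


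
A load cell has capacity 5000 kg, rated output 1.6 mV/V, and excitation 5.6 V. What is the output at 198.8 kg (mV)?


Vout = rated_output * Vex * (load / capacity).
Vout = 1.6 * 5.6 * (198.8 / 5000)
Vout = 1.6 * 5.6 * 0.03976
Vout = 0.356 mV

0.356 mV


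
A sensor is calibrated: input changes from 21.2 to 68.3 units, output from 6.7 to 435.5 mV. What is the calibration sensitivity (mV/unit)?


Sensitivity = (y2 - y1) / (x2 - x1).
S = (435.5 - 6.7) / (68.3 - 21.2)
S = 428.8 / 47.1
S = 9.104 mV/unit

9.104 mV/unit


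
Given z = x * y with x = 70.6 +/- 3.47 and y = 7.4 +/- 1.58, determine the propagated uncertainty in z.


For a product z = x*y, the relative uncertainty is:
uz/z = sqrt((ux/x)^2 + (uy/y)^2)
Relative uncertainties: ux/x = 3.47/70.6 = 0.04915
uy/y = 1.58/7.4 = 0.213514
z = 70.6 * 7.4 = 522.4
uz = 522.4 * sqrt(0.04915^2 + 0.213514^2) = 114.465

114.465


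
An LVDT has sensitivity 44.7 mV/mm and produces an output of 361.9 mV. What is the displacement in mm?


Displacement = Vout / sensitivity.
d = 361.9 / 44.7
d = 8.096 mm

8.096 mm


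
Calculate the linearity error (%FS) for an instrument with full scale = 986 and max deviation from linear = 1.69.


Linearity error = (max deviation / full scale) * 100%.
Linearity = (1.69 / 986) * 100
Linearity = 0.171 %FS

0.171 %FS


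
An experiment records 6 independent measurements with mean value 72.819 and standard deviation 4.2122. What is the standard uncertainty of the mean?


The standard uncertainty for Type A evaluation is u = s / sqrt(n).
u = 4.2122 / sqrt(6)
u = 4.2122 / 2.4495
u = 1.7196

1.7196


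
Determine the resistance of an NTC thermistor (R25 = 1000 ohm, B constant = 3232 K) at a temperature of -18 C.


NTC thermistor equation: Rt = R25 * exp(B * (1/T - 1/T25)).
T in Kelvin: 255.15 K, T25 = 298.15 K
1/T - 1/T25 = 1/255.15 - 1/298.15 = 0.00056525
B * (1/T - 1/T25) = 3232 * 0.00056525 = 1.8269
Rt = 1000 * exp(1.8269) = 6214.5 ohm

6214.5 ohm


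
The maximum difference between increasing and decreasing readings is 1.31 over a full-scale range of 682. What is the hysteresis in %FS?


Hysteresis = (max difference / full scale) * 100%.
H = (1.31 / 682) * 100
H = 0.192 %FS

0.192 %FS


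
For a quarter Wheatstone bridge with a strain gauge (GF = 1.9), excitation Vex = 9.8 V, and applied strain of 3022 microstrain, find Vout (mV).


Quarter bridge output: Vout = (GF * epsilon * Vex) / 4.
Vout = (1.9 * 3022e-6 * 9.8) / 4
Vout = 0.05626964 / 4 V
Vout = 0.01406741 V = 14.0674 mV

14.0674 mV


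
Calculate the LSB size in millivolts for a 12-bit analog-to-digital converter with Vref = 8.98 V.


The resolution (LSB) of an ADC is Vref / 2^n.
LSB = 8.98 / 2^12
LSB = 8.98 / 4096
LSB = 0.00219238 V = 2.19238281 mV

2.19238281 mV


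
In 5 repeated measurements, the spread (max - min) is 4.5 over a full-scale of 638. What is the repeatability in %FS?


Repeatability = (spread / full scale) * 100%.
R = (4.5 / 638) * 100
R = 0.705 %FS

0.705 %FS


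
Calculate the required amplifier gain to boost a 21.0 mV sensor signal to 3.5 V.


Gain = Vout / Vin (converting to same units).
G = 3.5 V / 21.0 mV
G = 3500.0 mV / 21.0 mV
G = 166.67

166.67


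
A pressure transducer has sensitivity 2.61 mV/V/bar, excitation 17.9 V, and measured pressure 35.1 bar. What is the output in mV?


Output = sensitivity * Vex * P.
Vout = 2.61 * 17.9 * 35.1
Vout = 46.719 * 35.1
Vout = 1639.84 mV

1639.84 mV


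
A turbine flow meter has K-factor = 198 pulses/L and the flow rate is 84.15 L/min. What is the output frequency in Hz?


Frequency = K * Q / 60 (converting L/min to L/s).
f = 198 * 84.15 / 60
f = 16661.7 / 60
f = 277.69 Hz

277.69 Hz


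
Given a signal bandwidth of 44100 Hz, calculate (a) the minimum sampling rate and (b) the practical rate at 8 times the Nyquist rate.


By Nyquist theorem, fs_min = 2 * fmax.
fs_min = 2 * 44100 = 88200 Hz
Practical rate = 8 * fs_min = 8 * 88200 = 705600 Hz

fs_min = 88200 Hz, fs_practical = 705600 Hz


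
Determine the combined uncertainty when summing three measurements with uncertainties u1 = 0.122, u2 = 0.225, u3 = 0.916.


For a sum of independent quantities, uc = sqrt(u1^2 + u2^2 + u3^2).
uc = sqrt(0.122^2 + 0.225^2 + 0.916^2)
uc = sqrt(0.014884 + 0.050625 + 0.839056)
uc = 0.9511

0.9511


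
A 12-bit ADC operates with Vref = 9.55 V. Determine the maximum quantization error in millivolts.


The maximum quantization error is +/- LSB/2.
LSB = Vref / 2^n = 9.55 / 4096 = 0.00233154 V
Max error = LSB / 2 = 0.00233154 / 2 = 0.00116577 V
Max error = 1.1658 mV

1.1658 mV


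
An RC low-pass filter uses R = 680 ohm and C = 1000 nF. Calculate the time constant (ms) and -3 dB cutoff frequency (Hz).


Time constant: tau = R * C.
tau = 680 * 1.00e-06 = 0.00068 s
tau = 0.68 ms
Cutoff frequency: fc = 1 / (2*pi*R*C).
fc = 1 / (2*pi*0.00068) = 234.05 Hz

tau = 0.68 ms, fc = 234.05 Hz


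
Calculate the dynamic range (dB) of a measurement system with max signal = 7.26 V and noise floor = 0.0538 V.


Dynamic range = 20 * log10(Vmax / Vnoise).
DR = 20 * log10(7.26 / 0.0538)
DR = 20 * log10(134.94)
DR = 42.6 dB

42.6 dB


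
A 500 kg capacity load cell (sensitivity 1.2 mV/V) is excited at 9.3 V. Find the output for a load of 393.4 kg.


Vout = rated_output * Vex * (load / capacity).
Vout = 1.2 * 9.3 * (393.4 / 500)
Vout = 1.2 * 9.3 * 0.7868
Vout = 8.781 mV

8.781 mV


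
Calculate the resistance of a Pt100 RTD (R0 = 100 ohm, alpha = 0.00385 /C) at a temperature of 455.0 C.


The RTD equation: Rt = R0 * (1 + alpha * T).
Rt = 100 * (1 + 0.00385 * 455.0)
Rt = 100 * (1 + 1.75175)
Rt = 100 * 2.75175
Rt = 275.175 ohm

275.175 ohm


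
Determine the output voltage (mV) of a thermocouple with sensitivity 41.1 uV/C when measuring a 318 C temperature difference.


The thermocouple output V = sensitivity * dT.
V = 41.1 uV/C * 318 C
V = 13069.8 uV
V = 13.07 mV

13.07 mV


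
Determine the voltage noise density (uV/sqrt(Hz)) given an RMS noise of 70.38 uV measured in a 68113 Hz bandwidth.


Noise spectral density = Vrms / sqrt(BW).
NSD = 70.38 / sqrt(68113)
NSD = 70.38 / 260.9847
NSD = 0.2697 uV/sqrt(Hz)

0.2697 uV/sqrt(Hz)


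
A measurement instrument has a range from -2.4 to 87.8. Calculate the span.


Span = upper range - lower range.
Span = 87.8 - (-2.4)
Span = 90.2

90.2


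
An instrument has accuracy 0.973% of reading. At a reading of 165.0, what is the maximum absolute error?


Absolute error = (accuracy% / 100) * reading.
Error = (0.973 / 100) * 165.0
Error = 0.00973 * 165.0
Error = 1.6054

1.6054


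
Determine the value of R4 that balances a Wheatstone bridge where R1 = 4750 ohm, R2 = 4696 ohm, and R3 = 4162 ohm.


At balance: R1*R4 = R2*R3, so R4 = R2*R3/R1.
R4 = 4696 * 4162 / 4750
R4 = 19544752 / 4750
R4 = 4114.68 ohm

4114.68 ohm


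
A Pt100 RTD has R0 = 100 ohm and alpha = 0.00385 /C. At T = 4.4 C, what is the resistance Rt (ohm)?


The RTD equation: Rt = R0 * (1 + alpha * T).
Rt = 100 * (1 + 0.00385 * 4.4)
Rt = 100 * (1 + 0.01694)
Rt = 100 * 1.01694
Rt = 101.694 ohm

101.694 ohm


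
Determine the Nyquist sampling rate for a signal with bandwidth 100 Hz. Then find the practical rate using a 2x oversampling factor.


By Nyquist theorem, fs_min = 2 * fmax.
fs_min = 2 * 100 = 200 Hz
Practical rate = 2 * fs_min = 2 * 200 = 400 Hz

fs_min = 200 Hz, fs_practical = 400 Hz
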